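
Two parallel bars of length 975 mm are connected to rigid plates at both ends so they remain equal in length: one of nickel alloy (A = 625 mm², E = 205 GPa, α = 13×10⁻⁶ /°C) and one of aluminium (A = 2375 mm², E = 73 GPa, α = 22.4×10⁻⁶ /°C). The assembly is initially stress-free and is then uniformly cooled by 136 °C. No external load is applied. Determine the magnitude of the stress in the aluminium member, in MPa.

Both members must finish at the same length. With the larger α, the aluminium tends to over-contract; the plates restrain it, putting the aluminium in tension and the nickel alloy in compression. With no external load the two internal forces are equal and opposite, magnitude P.
Setting the final lengths equal and cancelling L: (α₁ − α₂)ΔT = P/(A₁E₁) + P/(A₂E₂).
|α₁ − α₂|·ΔT = 9.4×10⁻⁶ × 136 = 0.001278.
1/(A₁E₁) + 1/(A₂E₂) = 1/(625×205×10³) + 1/(2375×73×10³) = 1.357×10⁻⁸ N⁻¹.
P = 0.001278 / 1.357×10⁻⁸ = 94190 N = 94.19 kN.
σ_{aluminium} = P/A₂ = 94190/2375 = 39.66 MPa, tensile.

σ ≈ 39.7 MPa (tensile)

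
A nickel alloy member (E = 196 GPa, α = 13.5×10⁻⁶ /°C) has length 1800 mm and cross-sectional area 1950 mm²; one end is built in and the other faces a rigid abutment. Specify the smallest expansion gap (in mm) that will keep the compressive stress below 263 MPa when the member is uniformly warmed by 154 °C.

Free expansion if unrestrained: δ_free = αΔT L = 13.5×10⁻⁶ × 154 × 1800 = 3.742 mm.
At the allowable stress the elastic shortening the wall may impose is σL/E = 263 × 1800 / (196×10³) = 2.415 mm.
The gap must absorb the remainder: g_min = 3.742 − 2.415 = 1.327 mm.

g ≈ 1.33 mm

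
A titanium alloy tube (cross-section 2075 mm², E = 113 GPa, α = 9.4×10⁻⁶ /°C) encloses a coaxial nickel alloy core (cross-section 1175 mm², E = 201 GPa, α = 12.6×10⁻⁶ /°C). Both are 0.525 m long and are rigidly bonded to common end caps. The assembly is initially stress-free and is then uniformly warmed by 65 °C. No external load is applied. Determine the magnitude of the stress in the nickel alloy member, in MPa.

σ ≈ 20.8 MPa (compressive)

The nickel alloy has the larger α, so on heating it would change length more than the titanium alloy if both were free. The rigid plates force a common final length, so the nickel alloy is put into compression and the titanium alloy into tension, with equal and opposite forces P (no external load).
Equating the net (thermal + elastic) strains gives |α₁ − α₂|·ΔT = P·[1/(A₁E₁) + 1/(A₂E₂)].
|α₁ − α₂|·ΔT = 3.2×10⁻⁶ × 65 = 0.000208.
1/(A₁E₁) + 1/(A₂E₂) = 1/(2075×113×10³) + 1/(1175×201×10³) = 8.499×10⁻⁹ N⁻¹.
P = 0.000208 / 8.499×10⁻⁹ = 24470 N = 24.47 kN.
σ_{nickel alloy} = P/A₂ = 24470/1175 = 20.83 MPa, compressive.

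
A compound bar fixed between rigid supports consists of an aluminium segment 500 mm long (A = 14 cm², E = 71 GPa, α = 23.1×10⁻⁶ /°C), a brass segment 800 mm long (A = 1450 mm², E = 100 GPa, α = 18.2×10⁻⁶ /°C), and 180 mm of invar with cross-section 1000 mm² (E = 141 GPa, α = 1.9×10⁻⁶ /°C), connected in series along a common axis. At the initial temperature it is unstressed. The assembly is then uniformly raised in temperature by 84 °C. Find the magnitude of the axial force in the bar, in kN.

Free thermal expansion of the whole bar: Σ αᵢΔT Lᵢ = 23.1×10⁻⁶×84×500 + 18.2×10⁻⁶×84×800 + 1.9×10⁻⁶×84×180 = 2.222 mm.
The walls prevent any net length change, so an axial force P (same in every segment) develops. Compatibility: P · Σ Lᵢ/(AᵢEᵢ) = δ_free.
Σ Lᵢ/(AᵢEᵢ) = 500/(1400×71×10³) + 800/(1450×100×10³) + 180/(1000×141×10³) = 1.182×10⁻⁵ mm/N.
So P = 2.222 / 1.182×10⁻⁵ = 187.9 kN, compressive.

P ≈ 188 kN (compressive)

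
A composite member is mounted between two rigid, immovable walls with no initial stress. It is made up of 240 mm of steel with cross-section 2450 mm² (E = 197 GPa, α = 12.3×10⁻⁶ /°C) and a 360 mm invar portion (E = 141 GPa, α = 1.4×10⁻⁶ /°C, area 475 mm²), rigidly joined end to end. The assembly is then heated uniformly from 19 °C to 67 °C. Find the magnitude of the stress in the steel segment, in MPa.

σ ≈ 11.5 MPa (compressive)

Free thermal expansion of the whole bar: Σ αᵢΔT Lᵢ = 12.3×10⁻⁶×48×240 + 1.4×10⁻⁶×48×360 = 0.1659 mm.
The walls prevent any net length change, so an axial force P (same in every segment) develops. Compatibility: P · Σ Lᵢ/(AᵢEᵢ) = δ_free.
Σ Lᵢ/(AᵢEᵢ) = 240/(2450×197×10³) + 360/(475×141×10³) = 5.872×10⁻⁶ mm/N.
P = 0.1659 / 5.872×10⁻⁶ = 28250 N = 28.25 kN, compressive.
σ_{steel} = P / A = 28250 / 2450 = 11.53 MPa.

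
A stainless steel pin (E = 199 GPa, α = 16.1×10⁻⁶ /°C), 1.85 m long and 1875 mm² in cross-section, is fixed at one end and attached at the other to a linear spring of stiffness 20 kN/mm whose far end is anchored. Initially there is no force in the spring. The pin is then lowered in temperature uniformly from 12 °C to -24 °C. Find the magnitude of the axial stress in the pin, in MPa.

If the spring were absent the pin would shorten by αΔT L = 16.1×10⁻⁶ × 36 × 1850 = 1.072 mm.
Let P be the tensile force in the spring. The pin extends elastically by PL/(AE) and the spring stretches by P/k; together these equal δ_free.
So P = δ_free / [L/(AE) + 1/k] = 1.072 / [ 1850/(1875×199×10³) + 1/(20×10³) ].
P = 1.072 / 5.496×10⁻⁵ = 19510 N.
σ = P/A = 19510/1875 = 10.41 MPa.

σ ≈ 10.4 MPa (tensile)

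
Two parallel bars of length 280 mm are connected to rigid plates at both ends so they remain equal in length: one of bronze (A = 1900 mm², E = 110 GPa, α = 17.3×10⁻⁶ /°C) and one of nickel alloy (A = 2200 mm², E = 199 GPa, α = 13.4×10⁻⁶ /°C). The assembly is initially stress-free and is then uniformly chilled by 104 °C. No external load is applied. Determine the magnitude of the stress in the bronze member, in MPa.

σ ≈ 30.2 MPa (tensile)

Both members must finish at the same length. With the larger α, the bronze tends to over-contract; the plates restrain it, putting the bronze in tension and the nickel alloy in compression. With no external load the two internal forces are equal and opposite, magnitude P.
Setting the final lengths equal and cancelling L: (α₁ − α₂)ΔT = P/(A₁E₁) + P/(A₂E₂).
|α₁ − α₂|·ΔT = 3.9×10⁻⁶ × 104 = 0.0004056.
1/(A₁E₁) + 1/(A₂E₂) = 1/(1900×110×10³) + 1/(2200×199×10³) = 7.069×10⁻⁹ N⁻¹.
So P = 0.0004056 / 7.069×10⁻⁹ = 57.38 kN.
σ_{bronze} = P/A₁ = 57380/1900 = 30.2 MPa, tensile.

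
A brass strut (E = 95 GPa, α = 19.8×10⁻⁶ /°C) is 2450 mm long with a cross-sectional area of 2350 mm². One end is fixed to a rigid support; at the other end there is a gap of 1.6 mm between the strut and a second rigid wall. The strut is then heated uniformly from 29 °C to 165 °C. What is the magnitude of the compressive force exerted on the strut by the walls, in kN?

P ≈ 455 kN

If the wall were absent the strut would grow by αΔT L = 19.8×10⁻⁶ × 136 × 2450 = 6.597 mm.
This exceeds the 1.6 mm gap, so the wall pushes back. The portion of expansion that must be recovered elastically is δ_free − gap = 6.597 − 1.6 = 4.997 mm.
That suppressed elongation corresponds to σ = E·Δ/L = 95×10³ × 4.997/2450 = 193.8 MPa.
P = σA = 193.8 × 2350 = 455.4 kN.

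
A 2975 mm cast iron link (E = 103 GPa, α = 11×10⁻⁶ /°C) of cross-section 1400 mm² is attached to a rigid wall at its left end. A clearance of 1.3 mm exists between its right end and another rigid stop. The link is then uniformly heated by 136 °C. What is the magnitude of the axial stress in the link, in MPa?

σ ≈ 109 MPa (compressive)

If the wall were absent the link would grow by αΔT L = 11×10⁻⁶ × 136 × 2975 = 4.451 mm.
After closing the 1.3 mm clearance, 4.451 − 1.3 = 3.151 mm of expansion remains to be suppressed by the wall.
Compatibility: PL/(AE) = 3.151 mm, so σ = P/A = E × (3.151/2975) = 109.1 MPa.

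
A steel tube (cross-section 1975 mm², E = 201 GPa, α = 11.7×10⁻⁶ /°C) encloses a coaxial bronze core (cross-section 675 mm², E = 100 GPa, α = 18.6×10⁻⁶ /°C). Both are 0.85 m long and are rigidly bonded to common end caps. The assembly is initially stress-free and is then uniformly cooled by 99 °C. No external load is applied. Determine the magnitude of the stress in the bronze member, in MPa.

σ ≈ 58.4 MPa (tensile)

The bronze has the larger α, so on cooling it would change length more than the steel if both were free. The rigid plates force a common final length, so the bronze is put into tension and the steel into compression, with equal and opposite forces P (no external load).
Equating the net (thermal + elastic) strains gives |α₁ − α₂|·ΔT = P·[1/(A₁E₁) + 1/(A₂E₂)].
|α₁ − α₂|·ΔT = 6.9×10⁻⁶ × 99 = 0.0006831.
1/(A₁E₁) + 1/(A₂E₂) = 1/(1975×201×10³) + 1/(675×100×10³) = 1.733×10⁻⁸ N⁻¹.
P = 0.0006831 / 1.733×10⁻⁸ = 39410 N = 39.41 kN.
σ_{bronze} = P/A₂ = 39410/675 = 58.38 MPa, tensile.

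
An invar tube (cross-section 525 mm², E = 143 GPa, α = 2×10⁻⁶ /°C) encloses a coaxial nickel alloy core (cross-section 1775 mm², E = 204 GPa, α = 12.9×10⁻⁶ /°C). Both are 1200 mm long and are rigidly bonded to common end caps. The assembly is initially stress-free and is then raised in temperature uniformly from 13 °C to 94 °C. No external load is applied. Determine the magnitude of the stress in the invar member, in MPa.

The nickel alloy has the larger α, so on heating it would change length more than the invar if both were free. The rigid plates force a common final length, so the nickel alloy is put into compression and the invar into tension, with equal and opposite forces P (no external load).
Equating the net (thermal + elastic) strains gives |α₁ − α₂|·ΔT = P·[1/(A₁E₁) + 1/(A₂E₂)].
|α₁ − α₂|·ΔT = 10.9×10⁻⁶ × 81 = 0.0008829.
1/(A₁E₁) + 1/(A₂E₂) = 1/(525×143×10³) + 1/(1775×204×10³) = 1.608×10⁻⁸ N⁻¹.
P = 0.0008829 / 1.608×10⁻⁸ = 54900 N = 54.9 kN.
σ_{invar} = P/A₁ = 54900/525 = 104.6 MPa, tensile.

σ ≈ 105 MPa (tensile)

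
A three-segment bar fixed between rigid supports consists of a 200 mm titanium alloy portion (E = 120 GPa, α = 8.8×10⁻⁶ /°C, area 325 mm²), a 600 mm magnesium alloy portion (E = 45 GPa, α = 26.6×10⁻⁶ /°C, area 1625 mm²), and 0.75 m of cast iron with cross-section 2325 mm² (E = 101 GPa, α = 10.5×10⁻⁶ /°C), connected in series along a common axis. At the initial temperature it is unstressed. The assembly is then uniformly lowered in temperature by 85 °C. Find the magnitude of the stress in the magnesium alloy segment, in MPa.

σ ≈ 81 MPa (tensile)

Free thermal contraction of the whole bar: Σ αᵢΔT Lᵢ = 8.8×10⁻⁶×85×200 + 26.6×10⁻⁶×85×600 + 10.5×10⁻⁶×85×750 = 2.176 mm.
The walls prevent any net length change, so an axial force P (same in every segment) develops. Compatibility: P · Σ Lᵢ/(AᵢEᵢ) = δ_free.
Σ Lᵢ/(AᵢEᵢ) = 200/(325×120×10³) + 600/(1625×45×10³) + 750/(2325×101×10³) = 1.653×10⁻⁵ mm/N.
Hence P = δ_free / Σ(L/AE) = 2.176/1.653×10⁻⁵ = 131.6 kN (tensile).
σ_{magnesium alloy} = P / A = 131600 / 1625 = 81.01 MPa.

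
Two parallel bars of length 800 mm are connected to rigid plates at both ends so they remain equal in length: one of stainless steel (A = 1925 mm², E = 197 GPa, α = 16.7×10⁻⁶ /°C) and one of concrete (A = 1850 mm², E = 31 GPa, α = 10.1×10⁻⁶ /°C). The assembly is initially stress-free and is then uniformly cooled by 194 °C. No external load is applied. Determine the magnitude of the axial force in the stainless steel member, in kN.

P ≈ 63.8 kN (tensile in the stainless steel)

The stainless steel has the larger α, so on cooling it would change length more than the concrete if both were free. The rigid plates force a common final length, so the stainless steel is put into tension and the concrete into compression, with equal and opposite forces P (no external load).
Setting the final lengths equal and cancelling L: (α₁ − α₂)ΔT = P/(A₁E₁) + P/(A₂E₂).
|α₁ − α₂|·ΔT = 6.6×10⁻⁶ × 194 = 0.00128.
1/(A₁E₁) + 1/(A₂E₂) = 1/(1925×197×10³) + 1/(1850×31×10³) = 2.007×10⁻⁸ N⁻¹.
P = 0.00128 / 2.007×10⁻⁸ = 63780 N = 63.78 kN.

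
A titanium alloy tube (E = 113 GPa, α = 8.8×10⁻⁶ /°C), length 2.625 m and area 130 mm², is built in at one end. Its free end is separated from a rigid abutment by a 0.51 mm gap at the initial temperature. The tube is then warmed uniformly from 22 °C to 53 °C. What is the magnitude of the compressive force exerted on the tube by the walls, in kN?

Free thermal elongation = αΔT L = 8.8×10⁻⁶ × 31 × 2625 = 0.7161 mm.
This exceeds the 0.51 mm gap, so the wall pushes back. The portion of expansion that must be recovered elastically is δ_free − gap = 0.7161 − 0.51 = 0.2061 mm.
So σ = E(δ_free − g)/L = 113×10³ × 0.2061/2625 = 8.872 MPa.
Force on the wall = σA = 8.872 × 130 mm² = 1.153 kN.

P ≈ 1.15 kN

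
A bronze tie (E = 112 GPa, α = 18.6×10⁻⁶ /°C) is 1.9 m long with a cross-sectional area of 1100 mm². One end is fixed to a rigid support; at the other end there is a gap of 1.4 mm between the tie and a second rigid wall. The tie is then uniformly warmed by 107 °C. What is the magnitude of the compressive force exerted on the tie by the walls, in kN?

Free thermal elongation = αΔT L = 18.6×10⁻⁶ × 107 × 1900 = 3.781 mm.
The gap closes (δ_free > 1.4 mm) and the wall then resists a further 3.781 − 1.4 = 2.381 mm of expansion.
So σ = E(δ_free − g)/L = 112×10³ × 2.381/1900 = 140.4 MPa.
Force on the wall = σA = 140.4 × 1100 mm² = 154.4 kN.

P ≈ 154 kN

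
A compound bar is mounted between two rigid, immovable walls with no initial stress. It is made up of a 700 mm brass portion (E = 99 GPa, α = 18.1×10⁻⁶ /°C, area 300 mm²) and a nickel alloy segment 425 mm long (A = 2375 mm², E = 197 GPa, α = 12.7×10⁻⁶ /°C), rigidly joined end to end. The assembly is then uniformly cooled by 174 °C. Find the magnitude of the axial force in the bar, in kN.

Free thermal contraction of the whole bar: Σ αᵢΔT Lᵢ = 18.1×10⁻⁶×174×700 + 12.7×10⁻⁶×174×425 = 3.144 mm.
The walls prevent any net length change, so an axial force P (same in every segment) develops. Compatibility: P · Σ Lᵢ/(AᵢEᵢ) = δ_free.
Σ Lᵢ/(AᵢEᵢ) = 700/(300×99×10³) + 425/(2375×197×10³) = 2.448×10⁻⁵ mm/N.
P = 3.144 / 2.448×10⁻⁵ = 128400 N = 128.4 kN, tensile.

P ≈ 128 kN (tensile)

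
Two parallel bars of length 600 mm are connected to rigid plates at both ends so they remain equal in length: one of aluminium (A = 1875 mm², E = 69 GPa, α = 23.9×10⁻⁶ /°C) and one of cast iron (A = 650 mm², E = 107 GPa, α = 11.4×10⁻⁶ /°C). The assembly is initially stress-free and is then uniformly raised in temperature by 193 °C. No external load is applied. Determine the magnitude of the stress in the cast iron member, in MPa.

σ ≈ 168 MPa (tensile)

Both members must finish at the same length. With the larger α, the aluminium tends to over-expand; the plates restrain it, putting the aluminium in compression and the cast iron in tension. With no external load the two internal forces are equal and opposite, magnitude P.
Equating the net (thermal + elastic) strains gives |α₁ − α₂|·ΔT = P·[1/(A₁E₁) + 1/(A₂E₂)].
|α₁ − α₂|·ΔT = 12.5×10⁻⁶ × 193 = 0.002412.
1/(A₁E₁) + 1/(A₂E₂) = 1/(1875×69×10³) + 1/(650×107×10³) = 2.211×10⁻⁸ N⁻¹.
So P = 0.002412 / 2.211×10⁻⁸ = 109.1 kN.
σ_{cast iron} = P/A₂ = 109100/650 = 167.9 MPa, tensile.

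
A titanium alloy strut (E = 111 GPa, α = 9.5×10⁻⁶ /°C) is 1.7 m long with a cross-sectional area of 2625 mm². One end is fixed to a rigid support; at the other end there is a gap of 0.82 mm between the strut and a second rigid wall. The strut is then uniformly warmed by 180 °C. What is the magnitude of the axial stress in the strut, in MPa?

σ ≈ 136 MPa (compressive)

Free thermal elongation = αΔT L = 9.5×10⁻⁶ × 180 × 1700 = 2.907 mm.
After closing the 0.82 mm clearance, 2.907 − 0.82 = 2.087 mm of expansion remains to be suppressed by the wall.
Compatibility: PL/(AE) = 2.087 mm, so σ = P/A = E × (2.087/1700) = 136.3 MPa.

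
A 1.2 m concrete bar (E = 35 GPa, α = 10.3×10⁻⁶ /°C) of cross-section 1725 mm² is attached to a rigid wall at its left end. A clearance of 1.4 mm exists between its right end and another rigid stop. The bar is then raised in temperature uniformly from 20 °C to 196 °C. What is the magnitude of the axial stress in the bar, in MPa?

σ ≈ 22.6 MPa (compressive)

Free thermal elongation = αΔT L = 10.3×10⁻⁶ × 176 × 1200 = 2.175 mm.
After closing the 1.4 mm clearance, 2.175 − 1.4 = 0.7754 mm of expansion remains to be suppressed by the wall.
So σ = E(δ_free − g)/L = 35×10³ × 0.7754/1200 = 22.61 MPa.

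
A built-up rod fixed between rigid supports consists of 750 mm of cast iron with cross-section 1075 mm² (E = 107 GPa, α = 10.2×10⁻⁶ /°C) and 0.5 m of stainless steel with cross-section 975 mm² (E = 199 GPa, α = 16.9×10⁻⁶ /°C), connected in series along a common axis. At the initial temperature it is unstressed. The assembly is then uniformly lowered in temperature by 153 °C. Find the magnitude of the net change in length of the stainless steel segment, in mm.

|ΔL| ≈ 0.595 mm

If the supports were absent, the total length change would be Σ αᵢΔT Lᵢ = 10.2×10⁻⁶×153×750 + 16.9×10⁻⁶×153×500 = 2.463 mm.
The rigid supports impose zero overall length change; the single axial force P common to all segments must satisfy P Σ Lᵢ/(AᵢEᵢ) = δ_free.
The series flexibility is Σ Lᵢ/(AᵢEᵢ) = 750/(1075×107×10³) + 500/(975×199×10³) = 9.097×10⁻⁶ mm/N.
P = 2.463 / 9.097×10⁻⁶ = 270800 N = 270.8 kN, tensile.
For the stainless steel segment, free thermal change = 16.9×10⁻⁶×153×500 = 1.293 mm and elastic change from P = 270800×500/(975×199×10³) = 0.6978 mm; these oppose, so the net change is 0.595 mm (segment shortens).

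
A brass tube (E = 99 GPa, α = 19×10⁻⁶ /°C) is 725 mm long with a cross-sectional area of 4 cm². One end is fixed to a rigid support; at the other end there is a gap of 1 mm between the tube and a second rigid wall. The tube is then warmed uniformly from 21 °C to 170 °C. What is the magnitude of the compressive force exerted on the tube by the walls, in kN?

P ≈ 57.5 kN

Unrestrained expansion: δ_free = αΔT L = 19×10⁻⁶ × 149 × 725 = 2.052 mm.
This exceeds the 1 mm gap, so the wall pushes back. The portion of expansion that must be recovered elastically is δ_free − gap = 2.052 − 1 = 1.052 mm.
So σ = E(δ_free − g)/L = 99×10³ × 1.052/725 = 143.7 MPa.
Force on the wall = σA = 143.7 × 400 mm² = 57.49 kN.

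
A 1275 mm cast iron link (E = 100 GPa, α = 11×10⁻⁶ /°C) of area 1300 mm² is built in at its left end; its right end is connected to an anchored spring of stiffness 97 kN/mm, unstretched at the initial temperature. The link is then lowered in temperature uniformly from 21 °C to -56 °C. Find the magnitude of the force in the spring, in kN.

P ≈ 53.7 kN

The unrestrained thermal change is αΔT L = 11×10⁻⁶ × 77 × 1275 = 1.08 mm.
Let P be the tensile force in the spring. The link extends elastically by PL/(AE) and the spring stretches by P/k; together these equal δ_free.
So P = δ_free / [L/(AE) + 1/k] = 1.08 / [ 1275/(1300×100×10³) + 1/(97×10³) ].
P = 1.08 / 2.012×10⁻⁵ = 53680 N.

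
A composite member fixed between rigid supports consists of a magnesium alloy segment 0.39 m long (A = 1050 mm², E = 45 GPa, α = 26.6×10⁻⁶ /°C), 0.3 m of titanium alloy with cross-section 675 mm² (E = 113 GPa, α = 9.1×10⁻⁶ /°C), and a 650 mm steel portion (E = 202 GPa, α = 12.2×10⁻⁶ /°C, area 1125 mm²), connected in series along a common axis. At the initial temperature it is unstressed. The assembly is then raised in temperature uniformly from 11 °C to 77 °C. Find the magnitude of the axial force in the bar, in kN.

Free thermal expansion of the whole bar: Σ αᵢΔT Lᵢ = 26.6×10⁻⁶×66×390 + 9.1×10⁻⁶×66×300 + 12.2×10⁻⁶×66×650 = 1.388 mm.
The walls prevent any net length change, so an axial force P (same in every segment) develops. Compatibility: P · Σ Lᵢ/(AᵢEᵢ) = δ_free.
The series flexibility is Σ Lᵢ/(AᵢEᵢ) = 390/(1050×45×10³) + 300/(675×113×10³) + 650/(1125×202×10³) = 1.505×10⁻⁵ mm/N.
Hence P = δ_free / Σ(L/AE) = 1.388/1.505×10⁻⁵ = 92.26 kN (compressive).

P ≈ 92.3 kN (compressive)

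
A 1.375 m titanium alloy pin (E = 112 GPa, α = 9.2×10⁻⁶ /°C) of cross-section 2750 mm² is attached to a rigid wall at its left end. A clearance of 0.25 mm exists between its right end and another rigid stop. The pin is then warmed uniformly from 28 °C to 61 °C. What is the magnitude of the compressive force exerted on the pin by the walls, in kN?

P ≈ 37.5 kN

Free thermal elongation = αΔT L = 9.2×10⁻⁶ × 33 × 1375 = 0.4174 mm.
This exceeds the 0.25 mm gap, so the wall pushes back. The portion of expansion that must be recovered elastically is δ_free − gap = 0.4174 − 0.25 = 0.1674 mm.
Compatibility: PL/(AE) = 0.1674 mm, so σ = P/A = E × (0.1674/1375) = 13.64 MPa.
P = σA = 13.64 × 2750 = 37.51 kN.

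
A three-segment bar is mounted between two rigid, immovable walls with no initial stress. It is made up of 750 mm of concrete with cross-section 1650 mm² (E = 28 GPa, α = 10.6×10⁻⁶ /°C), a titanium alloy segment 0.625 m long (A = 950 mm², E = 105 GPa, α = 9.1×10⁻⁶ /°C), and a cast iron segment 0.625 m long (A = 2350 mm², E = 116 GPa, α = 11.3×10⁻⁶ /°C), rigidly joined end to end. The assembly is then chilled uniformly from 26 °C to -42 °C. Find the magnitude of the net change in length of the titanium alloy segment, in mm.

With the walls removed the bar would change length by δ_free = Σ αᵢΔT Lᵢ = 10.6×10⁻⁶×68×750 + 9.1×10⁻⁶×68×625 + 11.3×10⁻⁶×68×625 = 1.408 mm.
Since the ends are fixed, an axial force P builds up, equal in every segment, with P · Σ Lᵢ/(AᵢEᵢ) = δ_free.
Σ Lᵢ/(AᵢEᵢ) = 750/(1650×28×10³) + 625/(950×105×10³) + 625/(2350×116×10³) = 2.479×10⁻⁵ mm/N.
P = 1.408 / 2.479×10⁻⁵ = 56780 N = 56.78 kN, tensile.
For the titanium alloy segment, free thermal change = 9.1×10⁻⁶×68×625 = 0.3867 mm and elastic change from P = 56780×625/(950×105×10³) = 0.3557 mm; these oppose, so the net change is 0.031 mm (segment shortens).

|ΔL| ≈ 0.031 mm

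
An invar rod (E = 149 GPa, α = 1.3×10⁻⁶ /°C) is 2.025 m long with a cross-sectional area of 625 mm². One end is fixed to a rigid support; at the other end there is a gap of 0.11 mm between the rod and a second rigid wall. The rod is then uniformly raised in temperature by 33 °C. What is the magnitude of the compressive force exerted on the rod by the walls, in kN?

P ≈ 0 kN

Unrestrained expansion: δ_free = αΔT L = 1.3×10⁻⁶ × 33 × 2025 = 0.08687 mm.
Since δ_free = 0.0869 mm is less than the 0.11 mm gap, the rod never touches the wall. No axial force develops.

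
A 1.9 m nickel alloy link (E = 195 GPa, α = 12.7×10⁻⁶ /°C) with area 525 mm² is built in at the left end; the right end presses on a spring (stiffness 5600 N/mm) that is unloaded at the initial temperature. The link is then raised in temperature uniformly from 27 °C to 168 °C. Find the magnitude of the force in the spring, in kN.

P ≈ 17.3 kN

The unrestrained thermal change is αΔT L = 12.7×10⁻⁶ × 141 × 1900 = 3.402 mm.
Let P be the compressive force at the spring. The link shortens elastically by PL/(AE) and the spring compresses by P/k; together these equal δ_free.
P [ L/(AE) + 1/k ] = δ_free → P [ 1900/(525×195×10³) + 1/(5600) ] = 3.402.
P = 3.402 / 0.0001971 = 17260 N.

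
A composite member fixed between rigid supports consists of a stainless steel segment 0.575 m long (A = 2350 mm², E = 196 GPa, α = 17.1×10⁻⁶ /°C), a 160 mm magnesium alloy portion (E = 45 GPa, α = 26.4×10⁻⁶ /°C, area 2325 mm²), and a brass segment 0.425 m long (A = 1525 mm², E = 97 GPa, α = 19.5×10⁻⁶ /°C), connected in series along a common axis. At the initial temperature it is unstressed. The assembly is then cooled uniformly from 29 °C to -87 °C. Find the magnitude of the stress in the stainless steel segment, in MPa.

With the walls removed the bar would change length by δ_free = Σ αᵢΔT Lᵢ = 17.1×10⁻⁶×116×575 + 26.4×10⁻⁶×116×160 + 19.5×10⁻⁶×116×425 = 2.592 mm.
The walls prevent any net length change, so an axial force P (same in every segment) develops. Compatibility: P · Σ Lᵢ/(AᵢEᵢ) = δ_free.
The series flexibility is Σ Lᵢ/(AᵢEᵢ) = 575/(2350×196×10³) + 160/(2325×45×10³) + 425/(1525×97×10³) = 5.651×10⁻⁶ mm/N.
P = 2.592 / 5.651×10⁻⁶ = 458700 N = 458.7 kN, tensile.
σ_{stainless steel} = P / A = 458700 / 2350 = 195.2 MPa.

σ ≈ 195 MPa (tensile)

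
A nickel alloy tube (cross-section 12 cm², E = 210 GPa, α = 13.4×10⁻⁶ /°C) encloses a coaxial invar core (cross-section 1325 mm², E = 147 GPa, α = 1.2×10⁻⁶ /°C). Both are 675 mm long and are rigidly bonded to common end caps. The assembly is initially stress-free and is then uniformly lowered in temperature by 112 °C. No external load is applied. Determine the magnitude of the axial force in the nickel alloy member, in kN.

Both members must finish at the same length. With the larger α, the nickel alloy tends to over-contract; the plates restrain it, putting the nickel alloy in tension and the invar in compression. With no external load the two internal forces are equal and opposite, magnitude P.
Equating the net (thermal + elastic) strains gives |α₁ − α₂|·ΔT = P·[1/(A₁E₁) + 1/(A₂E₂)].
|α₁ − α₂|·ΔT = 12.2×10⁻⁶ × 112 = 0.001366.
1/(A₁E₁) + 1/(A₂E₂) = 1/(1200×210×10³) + 1/(1325×147×10³) = 9.102×10⁻⁹ N⁻¹.
So P = 0.001366 / 9.102×10⁻⁹ = 150.1 kN.

P ≈ 150 kN (tensile in the nickel alloy)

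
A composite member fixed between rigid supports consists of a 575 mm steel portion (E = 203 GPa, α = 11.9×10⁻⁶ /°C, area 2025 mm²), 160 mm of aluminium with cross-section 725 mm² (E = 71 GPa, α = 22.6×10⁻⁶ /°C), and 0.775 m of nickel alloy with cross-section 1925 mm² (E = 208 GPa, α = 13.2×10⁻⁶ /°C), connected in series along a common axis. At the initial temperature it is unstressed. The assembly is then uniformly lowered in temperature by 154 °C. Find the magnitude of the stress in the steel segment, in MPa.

σ ≈ 244 MPa (tensile)

If the supports were absent, the total length change would be Σ αᵢΔT Lᵢ = 11.9×10⁻⁶×154×575 + 22.6×10⁻⁶×154×160 + 13.2×10⁻⁶×154×775 = 3.186 mm.
Since the ends are fixed, an axial force P builds up, equal in every segment, with P · Σ Lᵢ/(AᵢEᵢ) = δ_free.
The series flexibility is Σ Lᵢ/(AᵢEᵢ) = 575/(2025×203×10³) + 160/(725×71×10³) + 775/(1925×208×10³) = 6.443×10⁻⁶ mm/N.
Hence P = δ_free / Σ(L/AE) = 3.186/6.443×10⁻⁶ = 494.5 kN (tensile).
σ_{steel} = P / A = 494500 / 2025 = 244.2 MPa.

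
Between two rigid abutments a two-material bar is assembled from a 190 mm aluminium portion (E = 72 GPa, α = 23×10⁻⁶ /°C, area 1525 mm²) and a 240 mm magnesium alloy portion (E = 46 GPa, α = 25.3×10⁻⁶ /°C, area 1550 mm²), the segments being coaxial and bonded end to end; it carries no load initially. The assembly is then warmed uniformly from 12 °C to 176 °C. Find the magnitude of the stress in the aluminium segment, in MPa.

σ ≈ 220 MPa (compressive)

Free thermal expansion of the whole bar: Σ αᵢΔT Lᵢ = 23×10⁻⁶×164×190 + 25.3×10⁻⁶×164×240 = 1.712 mm.
Since the ends are fixed, an axial force P builds up, equal in every segment, with P · Σ Lᵢ/(AᵢEᵢ) = δ_free.
Σ Lᵢ/(AᵢEᵢ) = 190/(1525×72×10³) + 240/(1550×46×10³) = 5.096×10⁻⁶ mm/N.
P = 1.712 / 5.096×10⁻⁶ = 336000 N = 336 kN, compressive.
σ_{aluminium} = P / A = 336000 / 1525 = 220.3 MPa.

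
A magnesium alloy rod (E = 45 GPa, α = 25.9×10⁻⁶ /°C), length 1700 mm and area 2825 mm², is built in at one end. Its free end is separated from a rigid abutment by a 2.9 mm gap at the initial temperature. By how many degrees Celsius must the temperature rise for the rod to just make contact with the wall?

The gap closes when αΔT L = 2.9 mm, since the rod is still unstressed at that instant.
ΔT = 2.9 / (25.9×10⁻⁶ × 1700) = 65.86 °C.

ΔT ≈ 65.9 °C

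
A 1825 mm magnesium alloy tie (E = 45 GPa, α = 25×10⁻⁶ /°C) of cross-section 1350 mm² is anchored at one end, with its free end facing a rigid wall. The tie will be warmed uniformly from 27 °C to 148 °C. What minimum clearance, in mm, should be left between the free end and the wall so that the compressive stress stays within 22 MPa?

Free expansion if unrestrained: δ_free = αΔT L = 25×10⁻⁶ × 121 × 1825 = 5.521 mm.
A stress of 22 MPa corresponds to the wall pushing the tie back by σL/E = 22×1825/(45×10³) = 0.8922 mm.
The gap must absorb the remainder: g_min = 5.521 − 0.8922 = 4.628 mm.

g ≈ 4.63 mm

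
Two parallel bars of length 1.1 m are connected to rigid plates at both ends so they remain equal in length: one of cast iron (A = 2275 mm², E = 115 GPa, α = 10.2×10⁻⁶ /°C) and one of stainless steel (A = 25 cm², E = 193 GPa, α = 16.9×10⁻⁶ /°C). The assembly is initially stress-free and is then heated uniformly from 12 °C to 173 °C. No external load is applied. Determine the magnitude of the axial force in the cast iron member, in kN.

The stainless steel has the larger α, so on heating it would change length more than the cast iron if both were free. The rigid plates force a common final length, so the stainless steel is put into compression and the cast iron into tension, with equal and opposite forces P (no external load).
Setting the final lengths equal and cancelling L: (α₁ − α₂)ΔT = P/(A₁E₁) + P/(A₂E₂).
|α₁ − α₂|·ΔT = 6.7×10⁻⁶ × 161 = 0.001079.
1/(A₁E₁) + 1/(A₂E₂) = 1/(2275×115×10³) + 1/(2500×193×10³) = 5.895×10⁻⁹ N⁻¹.
So P = 0.001079 / 5.895×10⁻⁹ = 183 kN.

P ≈ 183 kN (tensile in the cast iron)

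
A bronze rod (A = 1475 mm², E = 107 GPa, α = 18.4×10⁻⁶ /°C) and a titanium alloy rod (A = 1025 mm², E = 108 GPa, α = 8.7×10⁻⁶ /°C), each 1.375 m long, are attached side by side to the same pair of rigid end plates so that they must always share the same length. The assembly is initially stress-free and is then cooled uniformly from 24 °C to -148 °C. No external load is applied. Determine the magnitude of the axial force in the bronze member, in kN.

Both members must finish at the same length. With the larger α, the bronze tends to over-contract; the plates restrain it, putting the bronze in tension and the titanium alloy in compression. With no external load the two internal forces are equal and opposite, magnitude P.
Compatibility of the two members (thermal + elastic change equal): (α₁ − α₂)ΔT = P·[1/(A₁E₁) + 1/(A₂E₂)].
|α₁ − α₂|·ΔT = 9.7×10⁻⁶ × 172 = 0.001668.
1/(A₁E₁) + 1/(A₂E₂) = 1/(1475×107×10³) + 1/(1025×108×10³) = 1.537×10⁻⁸ N⁻¹.
P = 0.001668 / 1.537×10⁻⁸ = 108600 N = 108.6 kN.

P ≈ 109 kN (tensile in the bronze)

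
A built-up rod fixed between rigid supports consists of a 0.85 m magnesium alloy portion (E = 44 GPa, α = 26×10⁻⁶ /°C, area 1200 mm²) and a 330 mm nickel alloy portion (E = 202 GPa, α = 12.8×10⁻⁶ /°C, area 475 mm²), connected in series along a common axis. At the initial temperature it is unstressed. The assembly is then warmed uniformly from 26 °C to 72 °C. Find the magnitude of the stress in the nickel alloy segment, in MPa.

Free thermal expansion of the whole bar: Σ αᵢΔT Lᵢ = 26×10⁻⁶×46×850 + 12.8×10⁻⁶×46×330 = 1.211 mm.
The rigid supports impose zero overall length change; the single axial force P common to all segments must satisfy P Σ Lᵢ/(AᵢEᵢ) = δ_free.
Σ Lᵢ/(AᵢEᵢ) = 850/(1200×44×10³) + 330/(475×202×10³) = 1.954×10⁻⁵ mm/N.
P = 1.211 / 1.954×10⁻⁵ = 61980 N = 61.98 kN, compressive.
σ_{nickel alloy} = P / A = 61980 / 475 = 130.5 MPa.

σ ≈ 130 MPa (compressive)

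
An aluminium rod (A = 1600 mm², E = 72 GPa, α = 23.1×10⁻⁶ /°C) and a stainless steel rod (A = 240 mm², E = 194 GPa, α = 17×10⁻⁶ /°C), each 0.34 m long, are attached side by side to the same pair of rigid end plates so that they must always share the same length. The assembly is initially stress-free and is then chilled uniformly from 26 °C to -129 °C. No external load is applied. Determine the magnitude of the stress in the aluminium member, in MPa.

Both members must finish at the same length. With the larger α, the aluminium tends to over-contract; the plates restrain it, putting the aluminium in tension and the stainless steel in compression. With no external load the two internal forces are equal and opposite, magnitude P.
Setting the final lengths equal and cancelling L: (α₁ − α₂)ΔT = P/(A₁E₁) + P/(A₂E₂).
|α₁ − α₂|·ΔT = 6.1×10⁻⁶ × 155 = 0.0009455.
1/(A₁E₁) + 1/(A₂E₂) = 1/(1600×72×10³) + 1/(240×194×10³) = 3.016×10⁻⁸ N⁻¹.
P = 0.0009455 / 3.016×10⁻⁸ = 31350 N = 31.35 kN.
σ_{aluminium} = P/A₁ = 31350/1600 = 19.59 MPa, tensile.

σ ≈ 19.6 MPa (tensile)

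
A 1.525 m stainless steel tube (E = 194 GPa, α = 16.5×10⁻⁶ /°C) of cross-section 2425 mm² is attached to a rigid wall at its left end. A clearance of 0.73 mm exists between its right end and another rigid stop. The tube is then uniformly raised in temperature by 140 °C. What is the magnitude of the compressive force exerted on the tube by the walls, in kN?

P ≈ 862 kN

If the wall were absent the tube would grow by αΔT L = 16.5×10⁻⁶ × 140 × 1525 = 3.523 mm.
The gap closes (δ_free > 0.73 mm) and the wall then resists a further 3.523 − 0.73 = 2.793 mm of expansion.
Compatibility: PL/(AE) = 2.793 mm, so σ = P/A = E × (2.793/1525) = 355.3 MPa.
P = σA = 355.3 × 2425 = 861.5 kN.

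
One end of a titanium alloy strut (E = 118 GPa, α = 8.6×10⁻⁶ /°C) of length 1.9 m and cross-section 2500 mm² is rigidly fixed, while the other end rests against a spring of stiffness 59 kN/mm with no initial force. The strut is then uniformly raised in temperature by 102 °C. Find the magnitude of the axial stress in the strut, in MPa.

σ ≈ 28.5 MPa (compressive)

The unrestrained thermal change is αΔT L = 8.6×10⁻⁶ × 102 × 1900 = 1.667 mm.
With a force P in the spring, the elastic change of the strut is PL/(AE) and that of the spring is P/k; compatibility requires their sum to equal δ_free.
So P = δ_free / [L/(AE) + 1/k] = 1.667 / [ 1900/(2500×118×10³) + 1/(59×10³) ].
P = 1.667 / 2.339×10⁻⁵ = 71260 N.
σ = P/A = 71260/2500 = 28.5 MPa.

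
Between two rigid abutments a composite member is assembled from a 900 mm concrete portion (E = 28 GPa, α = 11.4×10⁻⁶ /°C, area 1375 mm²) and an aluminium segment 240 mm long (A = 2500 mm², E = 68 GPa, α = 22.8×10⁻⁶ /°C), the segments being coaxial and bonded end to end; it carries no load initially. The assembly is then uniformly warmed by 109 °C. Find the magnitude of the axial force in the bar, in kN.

Free thermal expansion of the whole bar: Σ αᵢΔT Lᵢ = 11.4×10⁻⁶×109×900 + 22.8×10⁻⁶×109×240 = 1.715 mm.
Since the ends are fixed, an axial force P builds up, equal in every segment, with P · Σ Lᵢ/(AᵢEᵢ) = δ_free.
The series flexibility is Σ Lᵢ/(AᵢEᵢ) = 900/(1375×28×10³) + 240/(2500×68×10³) = 2.479×10⁻⁵ mm/N.
So P = 1.715 / 2.479×10⁻⁵ = 69.18 kN, compressive.

P ≈ 69.2 kN (compressive)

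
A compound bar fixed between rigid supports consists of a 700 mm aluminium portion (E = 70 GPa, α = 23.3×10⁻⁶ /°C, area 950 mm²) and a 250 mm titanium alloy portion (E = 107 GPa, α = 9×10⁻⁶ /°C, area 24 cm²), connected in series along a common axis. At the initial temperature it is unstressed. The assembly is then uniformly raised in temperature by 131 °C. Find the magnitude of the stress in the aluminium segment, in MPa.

σ ≈ 223 MPa (compressive)

If the supports were absent, the total length change would be Σ αᵢΔT Lᵢ = 23.3×10⁻⁶×131×700 + 9×10⁻⁶×131×250 = 2.431 mm.
The walls prevent any net length change, so an axial force P (same in every segment) develops. Compatibility: P · Σ Lᵢ/(AᵢEᵢ) = δ_free.
The series flexibility is Σ Lᵢ/(AᵢEᵢ) = 700/(950×70×10³) + 250/(2400×107×10³) = 1.15×10⁻⁵ mm/N.
Hence P = δ_free / Σ(L/AE) = 2.431/1.15×10⁻⁵ = 211.4 kN (compressive).
σ_{aluminium} = P / A = 211400 / 950 = 222.6 MPa.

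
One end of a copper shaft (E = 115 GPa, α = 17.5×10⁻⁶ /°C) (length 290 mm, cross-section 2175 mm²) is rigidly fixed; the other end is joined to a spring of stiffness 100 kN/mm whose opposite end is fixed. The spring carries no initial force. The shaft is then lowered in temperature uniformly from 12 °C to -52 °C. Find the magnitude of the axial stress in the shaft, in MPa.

If the spring were absent the shaft would shorten by αΔT L = 17.5×10⁻⁶ × 64 × 290 = 0.3248 mm.
With a force P in the spring, the elastic change of the shaft is PL/(AE) and that of the spring is P/k; compatibility requires their sum to equal δ_free.
P [ L/(AE) + 1/k ] = δ_free → P [ 290/(2175×115×10³) + 1/(100×10³) ] = 0.3248.
P = 0.3248 / 1.116×10⁻⁵ = 29110 N.
σ = P/A = 29110/2175 = 13.38 MPa.

σ ≈ 13.4 MPa (tensile)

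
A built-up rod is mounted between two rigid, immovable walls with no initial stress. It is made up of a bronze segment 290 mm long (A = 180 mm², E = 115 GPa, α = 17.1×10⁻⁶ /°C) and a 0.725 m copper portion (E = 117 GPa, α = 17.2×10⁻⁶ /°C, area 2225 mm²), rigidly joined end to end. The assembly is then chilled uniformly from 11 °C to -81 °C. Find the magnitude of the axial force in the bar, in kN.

If the supports were absent, the total length change would be Σ αᵢΔT Lᵢ = 17.1×10⁻⁶×92×290 + 17.2×10⁻⁶×92×725 = 1.603 mm.
Since the ends are fixed, an axial force P builds up, equal in every segment, with P · Σ Lᵢ/(AᵢEᵢ) = δ_free.
Σ Lᵢ/(AᵢEᵢ) = 290/(180×115×10³) + 725/(2225×117×10³) = 1.679×10⁻⁵ mm/N.
So P = 1.603 / 1.679×10⁻⁵ = 95.47 kN, tensile.

P ≈ 95.5 kN (tensile)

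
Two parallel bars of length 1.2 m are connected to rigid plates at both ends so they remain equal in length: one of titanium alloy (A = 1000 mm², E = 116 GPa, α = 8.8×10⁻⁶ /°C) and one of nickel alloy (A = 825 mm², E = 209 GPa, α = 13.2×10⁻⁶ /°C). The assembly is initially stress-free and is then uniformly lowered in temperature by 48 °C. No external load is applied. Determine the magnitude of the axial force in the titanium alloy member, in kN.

Equilibrium of a rigid end plate with no external load gives equal and opposite internal forces ±P in the two members. Since α_{nickel alloy} > α_{titanium alloy}, cooling drives the nickel alloy into tension and the titanium alloy into compression.
Setting the final lengths equal and cancelling L: (α₁ − α₂)ΔT = P/(A₁E₁) + P/(A₂E₂).
|α₁ − α₂|·ΔT = 4.4×10⁻⁶ × 48 = 0.0002112.
1/(A₁E₁) + 1/(A₂E₂) = 1/(1000×116×10³) + 1/(825×209×10³) = 1.442×10⁻⁸ N⁻¹.
P = 0.0002112 / 1.442×10⁻⁸ = 14650 N = 14.65 kN.

P ≈ 14.6 kN (compressive in the titanium alloy)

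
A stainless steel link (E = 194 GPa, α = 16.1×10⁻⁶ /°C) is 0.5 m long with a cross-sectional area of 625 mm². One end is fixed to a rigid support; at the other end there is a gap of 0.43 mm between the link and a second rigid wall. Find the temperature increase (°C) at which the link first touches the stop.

The gap closes when αΔT L = 0.43 mm, since the link is still unstressed at that instant.
So ΔT = g/(αL) = 0.43/(16.1×10⁻⁶ × 500) = 53.42 °C.

ΔT ≈ 53.4 °C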